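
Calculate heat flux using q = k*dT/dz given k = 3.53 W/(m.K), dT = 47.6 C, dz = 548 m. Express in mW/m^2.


q = k * dT / dz * 1000
= 3.53 * 47.6 / 548 * 1000
= 0.30662 * 1000
= 306.6204 mW/m^2

306.6204


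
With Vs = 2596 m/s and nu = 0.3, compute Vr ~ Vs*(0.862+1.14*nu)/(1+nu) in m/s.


Numerator factor = 0.862 + 1.14*0.3 = 1.204
Denominator = 1 + 0.3 = 1.3
Vr = 2596 * 1.204 / 1.3 = 2404.3 m/s

2404.3


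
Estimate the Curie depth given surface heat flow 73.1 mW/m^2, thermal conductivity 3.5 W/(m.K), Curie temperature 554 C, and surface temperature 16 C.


T_Curie - T_surf = 554 - 16 = 538 C
Convert q to W/m^2: 73.1 mW/m^2 = 0.0731 W/m^2
d = 538 * 3.5 / 0.0731 = 25759.23 m

25759.23


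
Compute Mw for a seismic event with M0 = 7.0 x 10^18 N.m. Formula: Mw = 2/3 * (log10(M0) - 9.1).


log10(M0) = log10(7.0 x 10^18) = 18.8451
Mw = 2/3 * (18.8451 - 9.1)
= 2/3 * 9.7451
= 6.5

6.5


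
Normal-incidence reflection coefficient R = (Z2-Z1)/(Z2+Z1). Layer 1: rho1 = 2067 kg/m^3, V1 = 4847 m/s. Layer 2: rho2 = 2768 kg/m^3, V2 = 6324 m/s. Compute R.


Z1 = 2067 * 4847 = 10018749
Z2 = 2768 * 6324 = 17504832
R = (17504832 - 10018749) / (17504832 + 10018749) = 7486083 / 27523581 = 0.272

0.272


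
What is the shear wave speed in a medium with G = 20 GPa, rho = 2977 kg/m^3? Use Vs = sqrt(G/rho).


Convert G to Pa: G = 20e9 Pa
Compute G/rho = 20e9 / 2977 = 6718172.657
Vs = sqrt(6718172.657) = 2591.94 m/s

2591.94


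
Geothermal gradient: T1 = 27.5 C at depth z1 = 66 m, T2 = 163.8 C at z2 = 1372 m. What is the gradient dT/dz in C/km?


dT = 163.8 - 27.5 = 136.3 C
dz = 1372 - 66 = 1306 m
gradient = dT/dz * 1000 = 136.3/1306 * 1000 = 104.3645 C/km

104.3645


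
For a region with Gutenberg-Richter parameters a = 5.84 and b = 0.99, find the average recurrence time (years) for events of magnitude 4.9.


log10(N) = 5.84 - 0.99*4.9 = 0.989
N = 10^0.989 = 9.749896
T = 1/N = 1/9.749896 = 0.1026 years

0.1026


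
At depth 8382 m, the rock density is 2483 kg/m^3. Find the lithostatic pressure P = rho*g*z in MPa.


P = rho * g * z / 1e6
= 2483 * 9.81 * 8382 / 1e6
= 204170683.86 / 1e6
= 204.1707 MPa

204.1707


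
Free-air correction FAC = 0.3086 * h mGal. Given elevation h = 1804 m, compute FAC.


FAC = 0.3086 * h
= 0.3086 * 1804
= 556.7144 mGal

556.7144


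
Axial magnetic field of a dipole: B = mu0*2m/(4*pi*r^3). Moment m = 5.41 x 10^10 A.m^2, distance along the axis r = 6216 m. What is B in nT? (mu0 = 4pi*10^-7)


m = 5.41 x 10^10 = 54100000000 A.m^2
2m = 108200000000 A.m^2
r^3 = 6216^3 = 240177885696
B = (4pi*10^-7) * 108200000000 / (4*pi * 240177885696) * 1e9
= 135968.130047 / 3018164325029.13 * 1e9
= 45.0499 nT

45.0499


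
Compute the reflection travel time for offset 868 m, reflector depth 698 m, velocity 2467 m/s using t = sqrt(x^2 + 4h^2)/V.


x^2 + 4h^2 = 868^2 + 4*698^2 = 753424 + 1948816 = 2702240
sqrt(2702240) = 1643.8491
t = 1643.8491 / 2467 = 0.6663 s

0.6663


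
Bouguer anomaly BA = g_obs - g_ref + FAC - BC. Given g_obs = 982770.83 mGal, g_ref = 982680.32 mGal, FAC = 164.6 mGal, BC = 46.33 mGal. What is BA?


BA = g_obs - g_ref + FAC - BC
= 982770.83 - 982680.32 + 164.6 - 46.33
= 208.78 mGal

208.78


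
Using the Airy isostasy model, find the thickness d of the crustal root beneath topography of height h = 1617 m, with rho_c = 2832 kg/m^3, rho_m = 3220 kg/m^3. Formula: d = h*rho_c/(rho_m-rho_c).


rho_m - rho_c = 3220 - 2832 = 388
d = 1617 * 2832 / 388
= 4579344 / 388
= 11802.43 m

11802.43


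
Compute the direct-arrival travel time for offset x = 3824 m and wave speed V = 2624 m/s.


t = x / V
= 3824 / 2624
= 1.4573 s

1.4573


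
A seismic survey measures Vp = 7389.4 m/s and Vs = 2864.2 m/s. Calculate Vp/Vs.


Vp/Vs = 7389.4 / 2864.2
= 2.5799

2.5799


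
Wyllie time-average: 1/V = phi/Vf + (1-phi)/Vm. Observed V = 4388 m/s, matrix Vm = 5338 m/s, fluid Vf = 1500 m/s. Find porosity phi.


1/V - 1/Vm = 1/4388 - 1/5338 = 4.056e-05
1/Vf - 1/Vm = 1/1500 - 1/5338 = 0.00047933
phi = 4.056e-05 / 0.00047933 = 0.0846

0.0846


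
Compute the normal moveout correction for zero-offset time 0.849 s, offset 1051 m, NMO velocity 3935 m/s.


x/Vnmo = 1051/3935 = 0.26709
(x/Vnmo)^2 = 0.071337
t0^2 = 0.720801
sqrt(0.720801 + 0.071337) = 0.890021
dt = 0.890021 - 0.849 = 0.041021

0.041021


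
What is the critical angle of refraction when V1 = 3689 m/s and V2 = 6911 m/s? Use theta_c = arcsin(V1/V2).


V1/V2 = 3689/6911 = 0.533787
theta_c = arcsin(0.533787) = 32.2617 degrees

32.2617


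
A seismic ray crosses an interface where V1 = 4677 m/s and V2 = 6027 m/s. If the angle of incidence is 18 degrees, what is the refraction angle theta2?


sin(theta1) = sin(18 deg) = 0.309017
sin(theta2) = V2/V1 * sin(theta1) = 6027/4677 * 0.309017 = 0.398214
theta2 = arcsin(0.398214) = 23.4666 degrees

23.4666


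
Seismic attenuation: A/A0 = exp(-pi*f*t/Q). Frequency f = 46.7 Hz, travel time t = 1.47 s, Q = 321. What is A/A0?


pi*f*t/Q = pi*46.7*1.47/321 = 0.67186
A/A0 = exp(-0.67186) = 0.510757

0.510757


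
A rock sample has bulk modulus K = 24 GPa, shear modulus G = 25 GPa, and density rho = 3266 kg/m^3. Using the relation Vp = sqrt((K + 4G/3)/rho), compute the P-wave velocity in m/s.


First compute the effective modulus:
K + 4G/3 = 24e9 + 4*25e9/3 = 57333333333.33 Pa
Then divide by density:
57333333333.33 / 3266 = 17554602.9802 Pa/(kg/m^3)
Take the square root:
Vp = sqrt(17554602.9802) = 4189.82 m/s

4189.82


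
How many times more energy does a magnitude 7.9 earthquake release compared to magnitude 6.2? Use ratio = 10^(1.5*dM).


M2 - M1 = 7.9 - 6.2 = 1.7
1.5 * 1.7 = 2.55
ratio = 10^2.55 = 354.81

354.81


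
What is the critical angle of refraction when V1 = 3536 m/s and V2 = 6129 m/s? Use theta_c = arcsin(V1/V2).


V1/V2 = 3536/6129 = 0.576929
theta_c = arcsin(0.576929) = 35.2349 degrees

35.2349


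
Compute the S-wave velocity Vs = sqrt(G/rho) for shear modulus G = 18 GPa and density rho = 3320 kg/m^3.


Convert G to Pa: G = 18e9 Pa
Compute G/rho = 18e9 / 3320 = 5421686.747
Vs = sqrt(5421686.747) = 2328.45 m/s

2328.45


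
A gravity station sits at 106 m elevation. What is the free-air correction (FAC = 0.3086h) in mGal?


FAC = 0.3086 * h
= 0.3086 * 106
= 32.7116 mGal

32.7116


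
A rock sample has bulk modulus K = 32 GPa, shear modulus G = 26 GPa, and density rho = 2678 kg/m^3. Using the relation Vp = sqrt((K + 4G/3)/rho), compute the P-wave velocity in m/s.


First compute the effective modulus:
K + 4G/3 = 32e9 + 4*26e9/3 = 66666666666.67 Pa
Then divide by density:
66666666666.67 / 2678 = 24894199.6515 Pa/(kg/m^3)
Take the square root:
Vp = sqrt(24894199.6515) = 4989.41 m/s

4989.41


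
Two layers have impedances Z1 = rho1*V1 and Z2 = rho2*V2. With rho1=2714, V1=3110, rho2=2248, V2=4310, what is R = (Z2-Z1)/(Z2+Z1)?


Z1 = 2714 * 3110 = 8440540
Z2 = 2248 * 4310 = 9688880
R = (9688880 - 8440540) / (9688880 + 8440540) = 1248340 / 18129420 = 0.0689

0.0689


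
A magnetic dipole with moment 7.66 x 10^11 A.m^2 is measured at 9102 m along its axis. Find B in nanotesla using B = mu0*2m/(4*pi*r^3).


m = 7.66 x 10^11 = 766000000000 A.m^2
2m = 1532000000000 A.m^2
r^3 = 9102^3 = 754067969208
B = (4pi*10^-7) * 1532000000000 / (4*pi * 754067969208) * 1e9
= 1925167.97812 / 9475897569484.91 * 1e9
= 203.1647 nT

203.1647


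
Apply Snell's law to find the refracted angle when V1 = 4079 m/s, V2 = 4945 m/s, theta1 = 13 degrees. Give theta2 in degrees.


sin(theta1) = sin(13 deg) = 0.224951
sin(theta2) = V2/V1 * sin(theta1) = 4945/4079 * 0.224951 = 0.27271
theta2 = arcsin(0.27271) = 15.8256 degrees

15.8256


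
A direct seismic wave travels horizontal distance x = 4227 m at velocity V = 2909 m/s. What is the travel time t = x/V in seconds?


t = x / V
= 4227 / 2909
= 1.4531 s

1.4531


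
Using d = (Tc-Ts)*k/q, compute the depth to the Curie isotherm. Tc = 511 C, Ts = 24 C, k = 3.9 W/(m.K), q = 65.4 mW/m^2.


T_Curie - T_surf = 511 - 24 = 487 C
Convert q to W/m^2: 65.4 mW/m^2 = 0.0654 W/m^2
d = 487 * 3.9 / 0.0654 = 29041.28 m

29041.28


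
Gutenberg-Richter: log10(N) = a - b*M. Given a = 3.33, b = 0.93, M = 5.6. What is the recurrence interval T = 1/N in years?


log10(N) = 3.33 - 0.93*5.6 = -1.878
N = 10^-1.878 = 0.013243
T = 1/N = 1/0.013243 = 75.5092 years

75.5092


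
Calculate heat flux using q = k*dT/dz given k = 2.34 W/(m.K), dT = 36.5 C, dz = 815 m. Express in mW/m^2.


q = k * dT / dz * 1000
= 2.34 * 36.5 / 815 * 1000
= 0.104798 * 1000
= 104.7975 mW/m^2

104.7975


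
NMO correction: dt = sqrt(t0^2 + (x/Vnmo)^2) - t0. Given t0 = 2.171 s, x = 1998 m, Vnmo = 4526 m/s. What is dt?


x/Vnmo = 1998/4526 = 0.441449
(x/Vnmo)^2 = 0.194878
t0^2 = 4.713241
sqrt(4.713241 + 0.194878) = 2.215427
dt = 2.215427 - 2.171 = 0.044427

0.044427


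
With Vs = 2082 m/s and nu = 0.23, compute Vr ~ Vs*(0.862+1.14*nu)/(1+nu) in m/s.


Numerator factor = 0.862 + 1.14*0.23 = 1.1242
Denominator = 1 + 0.23 = 1.23
Vr = 2082 * 1.1242 / 1.23 = 1902.91 m/s

1902.91


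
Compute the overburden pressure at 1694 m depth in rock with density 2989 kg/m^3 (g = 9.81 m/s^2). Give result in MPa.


P = rho * g * z / 1e6
= 2989 * 9.81 * 1694 / 1e6
= 49671620.46 / 1e6
= 49.6716 MPa

49.6716


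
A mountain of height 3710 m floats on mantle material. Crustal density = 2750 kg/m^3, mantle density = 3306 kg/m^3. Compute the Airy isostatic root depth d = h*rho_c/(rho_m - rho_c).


rho_m - rho_c = 3306 - 2750 = 556
d = 3710 * 2750 / 556
= 10202500 / 556
= 18349.82 m

18349.82


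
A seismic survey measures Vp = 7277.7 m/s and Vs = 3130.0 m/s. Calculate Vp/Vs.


Vp/Vs = 7277.7 / 3130.0
= 2.3251

2.3251


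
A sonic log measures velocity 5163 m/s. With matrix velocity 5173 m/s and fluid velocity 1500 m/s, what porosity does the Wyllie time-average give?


1/V - 1/Vm = 1/5163 - 1/5173 = 3.7e-07
1/Vf - 1/Vm = 1/1500 - 1/5173 = 0.00047336
phi = 3.7e-07 / 0.00047336 = 0.0008

8.000000e-04


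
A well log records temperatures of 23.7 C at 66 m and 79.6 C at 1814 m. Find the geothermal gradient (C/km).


dT = 79.6 - 23.7 = 55.9 C
dz = 1814 - 66 = 1748 m
gradient = dT/dz * 1000 = 55.9/1748 * 1000 = 31.9794 C/km

31.9794


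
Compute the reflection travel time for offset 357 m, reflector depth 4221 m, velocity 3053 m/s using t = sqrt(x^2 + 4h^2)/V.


x^2 + 4h^2 = 357^2 + 4*4221^2 = 127449 + 71267364 = 71394813
sqrt(71394813) = 8449.5451
t = 8449.5451 / 3053 = 2.7676 s

2.7676


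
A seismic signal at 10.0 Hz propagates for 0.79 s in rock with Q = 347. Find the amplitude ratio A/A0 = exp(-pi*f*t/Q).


pi*f*t/Q = pi*10.0*0.79/347 = 0.071523
A/A0 = exp(-0.071523) = 0.930975

0.930975


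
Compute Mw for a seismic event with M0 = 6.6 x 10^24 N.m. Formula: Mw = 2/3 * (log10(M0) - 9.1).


log10(M0) = log10(6.6 x 10^24) = 24.8195
Mw = 2/3 * (24.8195 - 9.1)
= 2/3 * 15.7195
= 10.48

10.48


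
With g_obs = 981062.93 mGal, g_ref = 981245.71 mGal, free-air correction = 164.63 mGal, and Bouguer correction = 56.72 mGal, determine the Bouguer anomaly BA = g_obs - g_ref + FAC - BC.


BA = g_obs - g_ref + FAC - BC
= 981062.93 - 981245.71 + 164.63 - 56.72
= -74.87 mGal

-74.87


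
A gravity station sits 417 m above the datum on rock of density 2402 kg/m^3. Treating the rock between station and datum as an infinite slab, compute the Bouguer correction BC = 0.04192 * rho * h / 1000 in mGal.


BC = 0.04192 * rho * h / 1000
= 0.04192 * 2402 * 417 / 1000
= 41.9885 mGal

41.9885


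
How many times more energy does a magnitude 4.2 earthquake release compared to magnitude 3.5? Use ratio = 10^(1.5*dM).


M2 - M1 = 4.2 - 3.5 = 0.7
1.5 * 0.7 = 1.05
ratio = 10^1.05 = 11.22

11.22


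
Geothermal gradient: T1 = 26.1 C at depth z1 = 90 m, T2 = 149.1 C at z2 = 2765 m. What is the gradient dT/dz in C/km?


dT = 149.1 - 26.1 = 123.0 C
dz = 2765 - 90 = 2675 m
gradient = dT/dz * 1000 = 123.0/2675 * 1000 = 45.9813 C/km

45.9813


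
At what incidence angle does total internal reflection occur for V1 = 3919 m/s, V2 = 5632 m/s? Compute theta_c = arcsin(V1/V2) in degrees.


V1/V2 = 3919/5632 = 0.695845
theta_c = arcsin(0.695845) = 44.0946 degrees

44.0946


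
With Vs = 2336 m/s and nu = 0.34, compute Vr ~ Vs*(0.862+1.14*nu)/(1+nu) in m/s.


Numerator factor = 0.862 + 1.14*0.34 = 1.2496
Denominator = 1 + 0.34 = 1.34
Vr = 2336 * 1.2496 / 1.34 = 2178.41 m/s

2178.41


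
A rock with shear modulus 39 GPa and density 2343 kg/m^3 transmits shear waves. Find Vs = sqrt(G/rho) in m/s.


Convert G to Pa: G = 39e9 Pa
Compute G/rho = 39e9 / 2343 = 16645326.5045
Vs = sqrt(16645326.5045) = 4079.87 m/s

4079.87


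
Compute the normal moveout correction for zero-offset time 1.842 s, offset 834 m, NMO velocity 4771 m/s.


x/Vnmo = 834/4771 = 0.174806
(x/Vnmo)^2 = 0.030557
t0^2 = 3.392964
sqrt(3.392964 + 0.030557) = 1.850276
dt = 1.850276 - 1.842 = 0.008276

0.008276


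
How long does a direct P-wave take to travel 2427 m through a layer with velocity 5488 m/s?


t = x / V
= 2427 / 5488
= 0.4422 s

0.4422


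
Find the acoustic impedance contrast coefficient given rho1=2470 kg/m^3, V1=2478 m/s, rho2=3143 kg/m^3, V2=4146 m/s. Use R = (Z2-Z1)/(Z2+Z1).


Z1 = 2470 * 2478 = 6120660
Z2 = 3143 * 4146 = 13030878
R = (13030878 - 6120660) / (13030878 + 6120660) = 6910218 / 19151538 = 0.3608

0.3608


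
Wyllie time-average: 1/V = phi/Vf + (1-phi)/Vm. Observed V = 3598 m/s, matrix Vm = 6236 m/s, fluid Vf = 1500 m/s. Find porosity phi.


1/V - 1/Vm = 1/3598 - 1/6236 = 0.00011757
1/Vf - 1/Vm = 1/1500 - 1/6236 = 0.00050631
phi = 0.00011757 / 0.00050631 = 0.2322

0.2322


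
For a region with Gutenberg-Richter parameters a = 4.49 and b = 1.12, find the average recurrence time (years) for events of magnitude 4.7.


log10(N) = 4.49 - 1.12*4.7 = -0.774
N = 10^-0.774 = 0.168267
T = 1/N = 1/0.168267 = 5.9429 years

5.9429


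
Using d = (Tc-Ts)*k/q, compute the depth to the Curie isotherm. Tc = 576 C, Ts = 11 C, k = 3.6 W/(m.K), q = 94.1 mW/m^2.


T_Curie - T_surf = 576 - 11 = 565 C
Convert q to W/m^2: 94.1 mW/m^2 = 0.0941 W/m^2
d = 565 * 3.6 / 0.0941 = 21615.3 m

21615.3


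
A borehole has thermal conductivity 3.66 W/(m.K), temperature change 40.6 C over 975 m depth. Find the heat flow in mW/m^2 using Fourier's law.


q = k * dT / dz * 1000
= 3.66 * 40.6 / 975 * 1000
= 0.152406 * 1000
= 152.4062 mW/m^2

152.4062


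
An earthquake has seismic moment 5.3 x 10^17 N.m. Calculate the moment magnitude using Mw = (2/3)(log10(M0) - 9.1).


log10(M0) = log10(5.3 x 10^17) = 17.7243
Mw = 2/3 * (17.7243 - 9.1)
= 2/3 * 8.6243
= 5.75

5.75


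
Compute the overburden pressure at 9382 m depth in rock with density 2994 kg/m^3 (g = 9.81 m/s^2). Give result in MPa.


P = rho * g * z / 1e6
= 2994 * 9.81 * 9382 / 1e6
= 275560035.48 / 1e6
= 275.56 MPa

275.56


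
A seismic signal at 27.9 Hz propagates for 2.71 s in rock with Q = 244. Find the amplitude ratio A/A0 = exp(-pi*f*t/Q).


pi*f*t/Q = pi*27.9*2.71/244 = 0.973495
A/A0 = exp(-0.973495) = 0.377761

0.377761


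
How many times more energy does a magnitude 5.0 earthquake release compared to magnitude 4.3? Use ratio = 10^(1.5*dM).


M2 - M1 = 5.0 - 4.3 = 0.7
1.5 * 0.7 = 1.05
ratio = 10^1.05 = 11.22

11.22


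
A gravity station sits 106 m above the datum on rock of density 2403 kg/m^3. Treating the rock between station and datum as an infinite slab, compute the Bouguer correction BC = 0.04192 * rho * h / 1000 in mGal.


BC = 0.04192 * rho * h / 1000
= 0.04192 * 2403 * 106 / 1000
= 10.6778 mGal

10.6778


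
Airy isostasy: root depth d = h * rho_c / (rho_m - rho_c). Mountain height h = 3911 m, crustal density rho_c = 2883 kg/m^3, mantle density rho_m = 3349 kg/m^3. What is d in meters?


rho_m - rho_c = 3349 - 2883 = 466
d = 3911 * 2883 / 466
= 11275413 / 466
= 24196.17 m

24196.17


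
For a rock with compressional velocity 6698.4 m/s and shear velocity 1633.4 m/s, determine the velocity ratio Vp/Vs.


Vp/Vs = 6698.4 / 1633.4
= 4.1009

4.1009


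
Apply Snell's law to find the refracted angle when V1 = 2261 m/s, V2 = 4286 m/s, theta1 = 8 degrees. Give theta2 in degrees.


sin(theta1) = sin(8 deg) = 0.139173
sin(theta2) = V2/V1 * sin(theta1) = 4286/2261 * 0.139173 = 0.26382
theta2 = arcsin(0.26382) = 15.2968 degrees

15.2968


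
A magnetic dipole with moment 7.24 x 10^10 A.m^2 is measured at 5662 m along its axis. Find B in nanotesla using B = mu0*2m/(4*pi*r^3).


m = 7.24 x 10^10 = 72400000000 A.m^2
2m = 144800000000 A.m^2
r^3 = 5662^3 = 181513777528
B = (4pi*10^-7) * 144800000000 / (4*pi * 181513777528) * 1e9
= 181961.046496 / 2280969400029.19 * 1e9
= 79.7736 nT

79.7736


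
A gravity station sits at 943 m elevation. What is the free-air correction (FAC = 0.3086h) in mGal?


FAC = 0.3086 * h
= 0.3086 * 943
= 291.0098 mGal

291.0098


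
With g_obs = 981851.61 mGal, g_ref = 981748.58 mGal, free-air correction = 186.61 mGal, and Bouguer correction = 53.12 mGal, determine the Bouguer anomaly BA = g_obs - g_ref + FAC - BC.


BA = g_obs - g_ref + FAC - BC
= 981851.61 - 981748.58 + 186.61 - 53.12
= 236.52 mGal

236.52


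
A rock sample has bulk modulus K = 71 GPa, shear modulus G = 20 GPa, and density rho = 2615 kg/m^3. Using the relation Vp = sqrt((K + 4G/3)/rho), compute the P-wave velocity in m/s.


First compute the effective modulus:
K + 4G/3 = 71e9 + 4*20e9/3 = 97666666666.67 Pa
Then divide by density:
97666666666.67 / 2615 = 37348629.7004 Pa/(kg/m^3)
Take the square root:
Vp = sqrt(37348629.7004) = 6111.35 m/s

6111.35


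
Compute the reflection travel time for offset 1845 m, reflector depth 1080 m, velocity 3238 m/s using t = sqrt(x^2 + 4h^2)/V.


x^2 + 4h^2 = 1845^2 + 4*1080^2 = 3404025 + 4665600 = 8069625
sqrt(8069625) = 2840.7085
t = 2840.7085 / 3238 = 0.8773 s

0.8773


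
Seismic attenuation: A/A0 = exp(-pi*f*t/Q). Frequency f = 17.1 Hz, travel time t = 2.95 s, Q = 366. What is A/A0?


pi*f*t/Q = pi*17.1*2.95/366 = 0.432999
A/A0 = exp(-0.432999) = 0.648561

0.648561


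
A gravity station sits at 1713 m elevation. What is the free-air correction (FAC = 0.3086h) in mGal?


FAC = 0.3086 * h
= 0.3086 * 1713
= 528.6318 mGal

528.6318


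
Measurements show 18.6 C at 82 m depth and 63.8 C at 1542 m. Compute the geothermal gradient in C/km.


dT = 63.8 - 18.6 = 45.2 C
dz = 1542 - 82 = 1460 m
gradient = dT/dz * 1000 = 45.2/1460 * 1000 = 30.9589 C/km

30.9589


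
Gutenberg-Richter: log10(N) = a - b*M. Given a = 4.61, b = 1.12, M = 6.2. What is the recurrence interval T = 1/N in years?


log10(N) = 4.61 - 1.12*6.2 = -2.334
N = 10^-2.334 = 0.004634
T = 1/N = 1/0.004634 = 215.7744 years

215.7744


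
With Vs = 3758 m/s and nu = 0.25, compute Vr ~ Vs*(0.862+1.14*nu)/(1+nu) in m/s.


Numerator factor = 0.862 + 1.14*0.25 = 1.147
Denominator = 1 + 0.25 = 1.25
Vr = 3758 * 1.147 / 1.25 = 3448.34 m/s

3448.34


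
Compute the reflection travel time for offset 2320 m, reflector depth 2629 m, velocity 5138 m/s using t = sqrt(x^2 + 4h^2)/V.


x^2 + 4h^2 = 2320^2 + 4*2629^2 = 5382400 + 27646564 = 33028964
sqrt(33028964) = 5747.0831
t = 5747.0831 / 5138 = 1.1185 s

1.1185


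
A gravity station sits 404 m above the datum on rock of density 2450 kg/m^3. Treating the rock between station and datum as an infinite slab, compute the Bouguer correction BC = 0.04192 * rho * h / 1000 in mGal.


BC = 0.04192 * rho * h / 1000
= 0.04192 * 2450 * 404 / 1000
= 41.4924 mGal

41.4924


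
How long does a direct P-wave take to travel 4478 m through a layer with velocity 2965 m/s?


t = x / V
= 4478 / 2965
= 1.5103 s

1.5103


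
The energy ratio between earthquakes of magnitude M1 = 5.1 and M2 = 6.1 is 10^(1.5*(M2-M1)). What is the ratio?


M2 - M1 = 6.1 - 5.1 = 1.0
1.5 * 1.0 = 1.5
ratio = 10^1.5 = 31.62

31.62


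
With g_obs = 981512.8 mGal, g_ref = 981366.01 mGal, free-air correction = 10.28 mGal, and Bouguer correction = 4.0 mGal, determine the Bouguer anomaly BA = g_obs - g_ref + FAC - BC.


BA = g_obs - g_ref + FAC - BC
= 981512.8 - 981366.01 + 10.28 - 4.0
= 153.07 mGal

153.07


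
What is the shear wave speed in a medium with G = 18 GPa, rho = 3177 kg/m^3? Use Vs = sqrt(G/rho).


Convert G to Pa: G = 18e9 Pa
Compute G/rho = 18e9 / 3177 = 5665722.3796
Vs = sqrt(5665722.3796) = 2380.28 m/s

2380.28


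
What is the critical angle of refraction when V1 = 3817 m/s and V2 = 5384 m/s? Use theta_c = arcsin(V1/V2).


V1/V2 = 3817/5384 = 0.708952
theta_c = arcsin(0.708952) = 45.1497 degrees

45.1497


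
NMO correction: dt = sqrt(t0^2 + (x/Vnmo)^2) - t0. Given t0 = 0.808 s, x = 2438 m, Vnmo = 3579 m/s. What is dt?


x/Vnmo = 2438/3579 = 0.681196
(x/Vnmo)^2 = 0.464028
t0^2 = 0.652864
sqrt(0.652864 + 0.464028) = 1.056831
dt = 1.056831 - 0.808 = 0.248831

0.248831


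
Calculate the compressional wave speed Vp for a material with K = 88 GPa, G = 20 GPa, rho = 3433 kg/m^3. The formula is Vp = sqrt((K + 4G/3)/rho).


First compute the effective modulus:
K + 4G/3 = 88e9 + 4*20e9/3 = 114666666666.67 Pa
Then divide by density:
114666666666.67 / 3433 = 33401301.0972 Pa/(kg/m^3)
Take the square root:
Vp = sqrt(33401301.0972) = 5779.39 m/s

5779.39


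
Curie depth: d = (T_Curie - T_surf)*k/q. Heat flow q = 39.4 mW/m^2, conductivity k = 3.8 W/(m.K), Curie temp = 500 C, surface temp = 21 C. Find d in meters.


T_Curie - T_surf = 500 - 21 = 479 C
Convert q to W/m^2: 39.4 mW/m^2 = 0.0394 W/m^2
d = 479 * 3.8 / 0.0394 = 46197.97 m

46197.97


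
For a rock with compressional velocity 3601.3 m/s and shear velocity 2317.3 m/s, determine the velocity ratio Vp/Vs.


Vp/Vs = 3601.3 / 2317.3
= 1.5541

1.5541


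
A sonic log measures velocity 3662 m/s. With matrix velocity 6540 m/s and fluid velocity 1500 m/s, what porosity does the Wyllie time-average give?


1/V - 1/Vm = 1/3662 - 1/6540 = 0.00012017
1/Vf - 1/Vm = 1/1500 - 1/6540 = 0.00051376
phi = 0.00012017 / 0.00051376 = 0.2339

0.2339


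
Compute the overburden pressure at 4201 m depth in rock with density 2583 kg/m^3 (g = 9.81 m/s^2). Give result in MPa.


P = rho * g * z / 1e6
= 2583 * 9.81 * 4201 / 1e6
= 106450105.23 / 1e6
= 106.4501 MPa

106.4501


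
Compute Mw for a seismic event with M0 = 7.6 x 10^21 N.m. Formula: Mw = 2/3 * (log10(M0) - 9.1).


log10(M0) = log10(7.6 x 10^21) = 21.8808
Mw = 2/3 * (21.8808 - 9.1)
= 2/3 * 12.7808
= 8.52

8.52


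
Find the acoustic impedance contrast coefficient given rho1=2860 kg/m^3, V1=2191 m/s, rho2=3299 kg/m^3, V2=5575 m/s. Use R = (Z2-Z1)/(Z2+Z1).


Z1 = 2860 * 2191 = 6266260
Z2 = 3299 * 5575 = 18391925
R = (18391925 - 6266260) / (18391925 + 6266260) = 12125665 / 24658185 = 0.4918

0.4918


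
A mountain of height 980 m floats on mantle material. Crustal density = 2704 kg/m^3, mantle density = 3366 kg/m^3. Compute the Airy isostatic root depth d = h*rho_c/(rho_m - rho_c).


rho_m - rho_c = 3366 - 2704 = 662
d = 980 * 2704 / 662
= 2649920 / 662
= 4002.9 m

4002.9


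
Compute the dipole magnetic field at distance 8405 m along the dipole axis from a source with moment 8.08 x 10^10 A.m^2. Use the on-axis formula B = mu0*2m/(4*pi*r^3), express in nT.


m = 8.08 x 10^10 = 80800000000 A.m^2
2m = 161600000000 A.m^2
r^3 = 8405^3 = 593763030125
B = (4pi*10^-7) * 161600000000 / (4*pi * 593763030125) * 1e9
= 203072.549128 / 7461446293655.66 * 1e9
= 27.2162 nT

27.2162


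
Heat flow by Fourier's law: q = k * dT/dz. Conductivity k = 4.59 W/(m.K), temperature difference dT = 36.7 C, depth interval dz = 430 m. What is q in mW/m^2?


q = k * dT / dz * 1000
= 4.59 * 36.7 / 430 * 1000
= 0.391751 * 1000
= 391.7512 mW/m^2

391.7512


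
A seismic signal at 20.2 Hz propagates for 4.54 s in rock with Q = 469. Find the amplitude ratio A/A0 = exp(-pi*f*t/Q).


pi*f*t/Q = pi*20.2*4.54/469 = 0.614305
A/A0 = exp(-0.614305) = 0.541017

0.541017


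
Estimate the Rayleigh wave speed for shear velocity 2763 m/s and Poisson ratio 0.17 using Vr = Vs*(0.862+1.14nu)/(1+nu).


Numerator factor = 0.862 + 1.14*0.17 = 1.0558
Denominator = 1 + 0.17 = 1.17
Vr = 2763 * 1.0558 / 1.17 = 2493.31 m/s

2493.31


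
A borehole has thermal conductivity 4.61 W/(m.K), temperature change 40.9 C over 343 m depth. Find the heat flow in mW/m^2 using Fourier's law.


q = k * dT / dz * 1000
= 4.61 * 40.9 / 343 * 1000
= 0.549706 * 1000
= 549.7055 mW/m^2

549.7055


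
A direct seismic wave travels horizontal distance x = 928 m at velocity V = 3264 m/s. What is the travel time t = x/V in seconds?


t = x / V
= 928 / 3264
= 0.2843 s

0.2843


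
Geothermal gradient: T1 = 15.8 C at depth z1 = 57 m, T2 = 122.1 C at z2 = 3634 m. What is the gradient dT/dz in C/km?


dT = 122.1 - 15.8 = 106.3 C
dz = 3634 - 57 = 3577 m
gradient = dT/dz * 1000 = 106.3/3577 * 1000 = 29.7176 C/km

29.7176


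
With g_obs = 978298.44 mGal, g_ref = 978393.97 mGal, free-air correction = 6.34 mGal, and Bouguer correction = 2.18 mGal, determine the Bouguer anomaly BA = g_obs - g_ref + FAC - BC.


BA = g_obs - g_ref + FAC - BC
= 978298.44 - 978393.97 + 6.34 - 2.18
= -91.37 mGal

-91.37


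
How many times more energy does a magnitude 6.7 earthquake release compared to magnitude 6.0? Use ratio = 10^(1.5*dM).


M2 - M1 = 6.7 - 6.0 = 0.7
1.5 * 0.7 = 1.05
ratio = 10^1.05 = 11.22

11.22


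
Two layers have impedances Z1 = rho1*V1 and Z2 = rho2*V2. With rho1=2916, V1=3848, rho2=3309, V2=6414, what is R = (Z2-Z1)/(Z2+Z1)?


Z1 = 2916 * 3848 = 11220768
Z2 = 3309 * 6414 = 21223926
R = (21223926 - 11220768) / (21223926 + 11220768) = 10003158 / 32444694 = 0.3083

0.3083


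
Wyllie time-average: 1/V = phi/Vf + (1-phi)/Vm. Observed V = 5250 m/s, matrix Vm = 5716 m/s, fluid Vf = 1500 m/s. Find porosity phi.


1/V - 1/Vm = 1/5250 - 1/5716 = 1.553e-05
1/Vf - 1/Vm = 1/1500 - 1/5716 = 0.00049172
phi = 1.553e-05 / 0.00049172 = 0.0316

0.0316


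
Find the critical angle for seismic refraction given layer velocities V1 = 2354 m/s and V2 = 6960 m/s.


V1/V2 = 2354/6960 = 0.338218
theta_c = arcsin(0.338218) = 19.7684 degrees

19.7684


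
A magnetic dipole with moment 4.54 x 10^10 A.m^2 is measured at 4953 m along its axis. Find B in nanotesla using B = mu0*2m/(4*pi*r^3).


m = 4.54 x 10^10 = 45400000000 A.m^2
2m = 90800000000 A.m^2
r^3 = 4953^3 = 121508031177
B = (4pi*10^-7) * 90800000000 / (4*pi * 121508031177) * 1e9
= 114102.645178 / 1526914952391.29 * 1e9
= 74.7276 nT

74.7276


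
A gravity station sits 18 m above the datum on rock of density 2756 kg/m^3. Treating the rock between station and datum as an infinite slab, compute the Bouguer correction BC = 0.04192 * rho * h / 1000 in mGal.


BC = 0.04192 * rho * h / 1000
= 0.04192 * 2756 * 18 / 1000
= 2.0796 mGal

2.0796


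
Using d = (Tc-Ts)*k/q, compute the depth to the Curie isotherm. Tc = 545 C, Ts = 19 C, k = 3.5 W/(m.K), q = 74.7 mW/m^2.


T_Curie - T_surf = 545 - 19 = 526 C
Convert q to W/m^2: 74.7 mW/m^2 = 0.0747 W/m^2
d = 526 * 3.5 / 0.0747 = 24645.25 m

24645.25


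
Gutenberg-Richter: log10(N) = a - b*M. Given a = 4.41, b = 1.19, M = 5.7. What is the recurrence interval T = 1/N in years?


log10(N) = 4.41 - 1.19*5.7 = -2.373
N = 10^-2.373 = 0.004236
T = 1/N = 1/0.004236 = 236.0478 years

236.0478


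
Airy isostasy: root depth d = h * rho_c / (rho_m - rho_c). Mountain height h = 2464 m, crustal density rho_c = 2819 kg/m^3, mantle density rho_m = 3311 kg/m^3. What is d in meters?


rho_m - rho_c = 3311 - 2819 = 492
d = 2464 * 2819 / 492
= 6946016 / 492
= 14117.92 m

14117.92


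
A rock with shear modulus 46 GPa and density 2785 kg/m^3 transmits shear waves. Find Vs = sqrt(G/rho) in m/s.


Convert G to Pa: G = 46e9 Pa
Compute G/rho = 46e9 / 2785 = 16517055.6553
Vs = sqrt(16517055.6553) = 4064.12 m/s

4064.12


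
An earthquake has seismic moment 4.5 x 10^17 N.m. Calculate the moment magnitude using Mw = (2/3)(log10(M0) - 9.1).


log10(M0) = log10(4.5 x 10^17) = 17.6532
Mw = 2/3 * (17.6532 - 9.1)
= 2/3 * 8.5532
= 5.7

5.7


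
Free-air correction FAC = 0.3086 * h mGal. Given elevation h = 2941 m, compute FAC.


FAC = 0.3086 * h
= 0.3086 * 2941
= 907.5926 mGal

907.5926


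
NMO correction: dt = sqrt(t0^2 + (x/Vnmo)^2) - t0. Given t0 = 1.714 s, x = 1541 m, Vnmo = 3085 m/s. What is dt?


x/Vnmo = 1541/3085 = 0.499514
(x/Vnmo)^2 = 0.249514
t0^2 = 2.937796
sqrt(2.937796 + 0.249514) = 1.785304
dt = 1.785304 - 1.714 = 0.071304

0.071304


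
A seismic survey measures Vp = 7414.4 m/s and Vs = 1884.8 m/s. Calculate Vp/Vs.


Vp/Vs = 7414.4 / 1884.8
= 3.9338

3.9338


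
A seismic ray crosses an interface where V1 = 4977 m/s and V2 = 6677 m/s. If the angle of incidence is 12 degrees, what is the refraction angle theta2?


sin(theta1) = sin(12 deg) = 0.207912
sin(theta2) = V2/V1 * sin(theta1) = 6677/4977 * 0.207912 = 0.278928
theta2 = arcsin(0.278928) = 16.1963 degrees

16.1963


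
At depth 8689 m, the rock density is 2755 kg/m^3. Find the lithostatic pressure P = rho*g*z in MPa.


P = rho * g * z / 1e6
= 2755 * 9.81 * 8689 / 1e6
= 234833692.95 / 1e6
= 234.8337 MPa

234.8337


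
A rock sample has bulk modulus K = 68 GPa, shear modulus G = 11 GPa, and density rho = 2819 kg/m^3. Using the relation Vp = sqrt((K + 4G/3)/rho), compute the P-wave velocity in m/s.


First compute the effective modulus:
K + 4G/3 = 68e9 + 4*11e9/3 = 82666666666.67 Pa
Then divide by density:
82666666666.67 / 2819 = 29324819.676 Pa/(kg/m^3)
Take the square root:
Vp = sqrt(29324819.676) = 5415.24 m/s

5415.24


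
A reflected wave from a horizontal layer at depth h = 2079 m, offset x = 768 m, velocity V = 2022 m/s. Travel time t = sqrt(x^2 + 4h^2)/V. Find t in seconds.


x^2 + 4h^2 = 768^2 + 4*2079^2 = 589824 + 17288964 = 17878788
sqrt(17878788) = 4228.3316
t = 4228.3316 / 2022 = 2.0912 s

2.0912


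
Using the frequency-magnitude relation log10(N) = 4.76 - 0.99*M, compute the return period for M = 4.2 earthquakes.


log10(N) = 4.76 - 0.99*4.2 = 0.602
N = 10^0.602 = 3.999447
T = 1/N = 1/3.999447 = 0.25 years

0.25


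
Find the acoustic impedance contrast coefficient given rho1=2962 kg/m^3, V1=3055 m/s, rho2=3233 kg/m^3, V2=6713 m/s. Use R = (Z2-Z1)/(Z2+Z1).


Z1 = 2962 * 3055 = 9048910
Z2 = 3233 * 6713 = 21703129
R = (21703129 - 9048910) / (21703129 + 9048910) = 12654219 / 30752039 = 0.4115

0.4115


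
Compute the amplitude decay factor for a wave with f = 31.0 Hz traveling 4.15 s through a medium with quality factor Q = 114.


pi*f*t/Q = pi*31.0*4.15/114 = 3.545315
A/A0 = exp(-3.545315) = 0.02886

0.02886


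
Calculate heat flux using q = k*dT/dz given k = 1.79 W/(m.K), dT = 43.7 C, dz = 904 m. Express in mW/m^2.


q = k * dT / dz * 1000
= 1.79 * 43.7 / 904 * 1000
= 0.08653 * 1000
= 86.5299 mW/m^2

86.5299


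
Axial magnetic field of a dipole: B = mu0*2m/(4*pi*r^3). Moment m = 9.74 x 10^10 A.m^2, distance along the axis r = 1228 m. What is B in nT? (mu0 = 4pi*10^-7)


m = 9.74 x 10^10 = 97400000000 A.m^2
2m = 194800000000 A.m^2
r^3 = 1228^3 = 1851804352
B = (4pi*10^-7) * 194800000000 / (4*pi * 1851804352) * 1e9
= 244792.899568 / 23270459792.52 * 1e9
= 10519.4698 nT

10519.4698


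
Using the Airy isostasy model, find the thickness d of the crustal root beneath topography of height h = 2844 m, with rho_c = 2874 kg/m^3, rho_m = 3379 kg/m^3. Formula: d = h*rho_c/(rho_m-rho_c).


rho_m - rho_c = 3379 - 2874 = 505
d = 2844 * 2874 / 505
= 8173656 / 505
= 16185.46 m

16185.46


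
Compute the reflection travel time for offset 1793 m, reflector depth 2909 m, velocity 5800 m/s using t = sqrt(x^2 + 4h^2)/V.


x^2 + 4h^2 = 1793^2 + 4*2909^2 = 3214849 + 33849124 = 37063973
sqrt(37063973) = 6088.0188
t = 6088.0188 / 5800 = 1.0497 s

1.0497


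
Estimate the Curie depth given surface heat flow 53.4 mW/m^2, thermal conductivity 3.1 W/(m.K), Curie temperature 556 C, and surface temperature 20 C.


T_Curie - T_surf = 556 - 20 = 536 C
Convert q to W/m^2: 53.4 mW/m^2 = 0.0534 W/m^2
d = 536 * 3.1 / 0.0534 = 31116.1 m

31116.1


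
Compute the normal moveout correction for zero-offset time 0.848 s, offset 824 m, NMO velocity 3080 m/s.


x/Vnmo = 824/3080 = 0.267532
(x/Vnmo)^2 = 0.071574
t0^2 = 0.719104
sqrt(0.719104 + 0.071574) = 0.889201
dt = 0.889201 - 0.848 = 0.041201

0.041201


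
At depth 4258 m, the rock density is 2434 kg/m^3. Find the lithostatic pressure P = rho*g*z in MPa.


P = rho * g * z / 1e6
= 2434 * 9.81 * 4258 / 1e6
= 101670565.32 / 1e6
= 101.6706 MPa

101.6706


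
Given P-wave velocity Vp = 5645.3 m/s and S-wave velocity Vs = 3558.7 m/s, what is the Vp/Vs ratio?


Vp/Vs = 5645.3 / 3558.7
= 1.5863

1.5863


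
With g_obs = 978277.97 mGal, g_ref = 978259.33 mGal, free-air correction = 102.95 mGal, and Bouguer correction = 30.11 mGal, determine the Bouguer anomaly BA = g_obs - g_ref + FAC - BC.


BA = g_obs - g_ref + FAC - BC
= 978277.97 - 978259.33 + 102.95 - 30.11
= 91.48 mGal

91.48


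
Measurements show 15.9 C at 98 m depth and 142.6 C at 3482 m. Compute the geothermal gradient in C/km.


dT = 142.6 - 15.9 = 126.7 C
dz = 3482 - 98 = 3384 m
gradient = dT/dz * 1000 = 126.7/3384 * 1000 = 37.4409 C/km

37.4409


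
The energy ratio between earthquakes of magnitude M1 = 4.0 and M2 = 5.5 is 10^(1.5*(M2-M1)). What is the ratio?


M2 - M1 = 5.5 - 4.0 = 1.5
1.5 * 1.5 = 2.25
ratio = 10^2.25 = 177.83

177.83


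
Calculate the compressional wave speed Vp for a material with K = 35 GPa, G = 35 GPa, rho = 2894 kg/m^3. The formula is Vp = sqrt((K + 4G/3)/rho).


First compute the effective modulus:
K + 4G/3 = 35e9 + 4*35e9/3 = 81666666666.67 Pa
Then divide by density:
81666666666.67 / 2894 = 28219304.3078 Pa/(kg/m^3)
Take the square root:
Vp = sqrt(28219304.3078) = 5312.18 m/s

5312.18


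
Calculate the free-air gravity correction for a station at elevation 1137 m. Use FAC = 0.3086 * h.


FAC = 0.3086 * h
= 0.3086 * 1137
= 350.8782 mGal

350.8782


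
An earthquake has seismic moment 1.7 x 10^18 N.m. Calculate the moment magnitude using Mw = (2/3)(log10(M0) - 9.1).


log10(M0) = log10(1.7 x 10^18) = 18.2304
Mw = 2/3 * (18.2304 - 9.1)
= 2/3 * 9.1304
= 6.09

6.09


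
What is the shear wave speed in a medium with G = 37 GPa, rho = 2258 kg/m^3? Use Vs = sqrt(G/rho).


Convert G to Pa: G = 37e9 Pa
Compute G/rho = 37e9 / 2258 = 16386182.4624
Vs = sqrt(16386182.4624) = 4047.98 m/s

4047.98


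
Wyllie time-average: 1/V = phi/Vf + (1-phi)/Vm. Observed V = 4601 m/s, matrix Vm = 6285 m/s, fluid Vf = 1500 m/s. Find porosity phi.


1/V - 1/Vm = 1/4601 - 1/6285 = 5.824e-05
1/Vf - 1/Vm = 1/1500 - 1/6285 = 0.00050756
phi = 5.824e-05 / 0.00050756 = 0.1147

0.1147


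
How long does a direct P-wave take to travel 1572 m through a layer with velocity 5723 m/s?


t = x / V
= 1572 / 5723
= 0.2747 s

0.2747


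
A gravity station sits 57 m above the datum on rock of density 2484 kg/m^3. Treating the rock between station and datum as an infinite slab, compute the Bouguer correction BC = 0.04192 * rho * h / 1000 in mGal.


BC = 0.04192 * rho * h / 1000
= 0.04192 * 2484 * 57 / 1000
= 5.9354 mGal

5.9354


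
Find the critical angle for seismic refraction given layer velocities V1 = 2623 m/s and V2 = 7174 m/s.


V1/V2 = 2623/7174 = 0.365626
theta_c = arcsin(0.365626) = 21.4461 degrees

21.4461


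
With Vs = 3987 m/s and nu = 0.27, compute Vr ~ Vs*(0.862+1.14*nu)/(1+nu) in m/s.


Numerator factor = 0.862 + 1.14*0.27 = 1.1698
Denominator = 1 + 0.27 = 1.27
Vr = 3987 * 1.1698 / 1.27 = 3672.44 m/s

3672.44


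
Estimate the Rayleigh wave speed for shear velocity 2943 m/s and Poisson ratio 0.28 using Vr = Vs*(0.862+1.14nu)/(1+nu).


Numerator factor = 0.862 + 1.14*0.28 = 1.1812
Denominator = 1 + 0.28 = 1.28
Vr = 2943 * 1.1812 / 1.28 = 2715.84 m/s

2715.84


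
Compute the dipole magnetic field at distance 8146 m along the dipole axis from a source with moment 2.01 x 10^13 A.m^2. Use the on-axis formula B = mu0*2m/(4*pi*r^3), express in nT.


m = 2.01 x 10^13 = 20100000000000 A.m^2
2m = 40200000000000 A.m^2
r^3 = 8146^3 = 540546696136
B = (4pi*10^-7) * 40200000000000 / (4*pi * 540546696136) * 1e9
= 50516809.869724 / 6792710118012.37 * 1e9
= 7436.9153 nT

7436.9153


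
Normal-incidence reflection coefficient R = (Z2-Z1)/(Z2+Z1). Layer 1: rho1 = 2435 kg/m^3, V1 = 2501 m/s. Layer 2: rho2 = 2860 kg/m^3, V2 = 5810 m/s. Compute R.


Z1 = 2435 * 2501 = 6089935
Z2 = 2860 * 5810 = 16616600
R = (16616600 - 6089935) / (16616600 + 6089935) = 10526665 / 22706535 = 0.4636

0.4636


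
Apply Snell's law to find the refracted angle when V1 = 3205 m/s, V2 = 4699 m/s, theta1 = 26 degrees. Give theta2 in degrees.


sin(theta1) = sin(26 deg) = 0.438371
sin(theta2) = V2/V1 * sin(theta1) = 4699/3205 * 0.438371 = 0.642716
theta2 = arcsin(0.642716) = 39.9947 degrees

39.9947


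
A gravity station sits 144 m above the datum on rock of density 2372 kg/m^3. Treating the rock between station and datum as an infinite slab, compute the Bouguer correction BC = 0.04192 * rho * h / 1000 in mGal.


BC = 0.04192 * rho * h / 1000
= 0.04192 * 2372 * 144 / 1000
= 14.3185 mGal

14.3185


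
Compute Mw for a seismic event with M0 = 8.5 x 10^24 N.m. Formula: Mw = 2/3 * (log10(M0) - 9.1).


log10(M0) = log10(8.5 x 10^24) = 24.9294
Mw = 2/3 * (24.9294 - 9.1)
= 2/3 * 15.8294
= 10.55

10.55


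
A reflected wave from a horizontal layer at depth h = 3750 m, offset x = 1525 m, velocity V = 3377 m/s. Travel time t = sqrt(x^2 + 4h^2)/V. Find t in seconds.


x^2 + 4h^2 = 1525^2 + 4*3750^2 = 2325625 + 56250000 = 58575625
sqrt(58575625) = 7653.4714
t = 7653.4714 / 3377 = 2.2664 s

2.2664


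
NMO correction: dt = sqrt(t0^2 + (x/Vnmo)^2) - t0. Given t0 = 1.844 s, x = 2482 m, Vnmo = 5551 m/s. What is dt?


x/Vnmo = 2482/5551 = 0.447127
(x/Vnmo)^2 = 0.199922
t0^2 = 3.400336
sqrt(3.400336 + 0.199922) = 1.897435
dt = 1.897435 - 1.844 = 0.053435

0.053435


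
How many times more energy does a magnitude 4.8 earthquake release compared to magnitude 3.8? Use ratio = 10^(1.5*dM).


M2 - M1 = 4.8 - 3.8 = 1.0
1.5 * 1.0 = 1.5
ratio = 10^1.5 = 31.62

31.62


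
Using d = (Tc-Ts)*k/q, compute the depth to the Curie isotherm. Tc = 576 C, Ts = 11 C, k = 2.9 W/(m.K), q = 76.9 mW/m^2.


T_Curie - T_surf = 576 - 11 = 565 C
Convert q to W/m^2: 76.9 mW/m^2 = 0.0769 W/m^2
d = 565 * 2.9 / 0.0769 = 21306.89 m

21306.89


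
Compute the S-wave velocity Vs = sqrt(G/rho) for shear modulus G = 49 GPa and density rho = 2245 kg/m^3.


Convert G to Pa: G = 49e9 Pa
Compute G/rho = 49e9 / 2245 = 21826280.6236
Vs = sqrt(21826280.6236) = 4671.86 m/s

4671.86


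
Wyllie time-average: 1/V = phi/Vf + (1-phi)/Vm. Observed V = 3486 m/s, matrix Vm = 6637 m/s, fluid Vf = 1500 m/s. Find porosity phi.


1/V - 1/Vm = 1/3486 - 1/6637 = 0.00013619
1/Vf - 1/Vm = 1/1500 - 1/6637 = 0.000516
phi = 0.00013619 / 0.000516 = 0.2639

0.2639


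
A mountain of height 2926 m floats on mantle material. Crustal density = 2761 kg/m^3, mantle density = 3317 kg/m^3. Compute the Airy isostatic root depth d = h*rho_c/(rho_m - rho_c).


rho_m - rho_c = 3317 - 2761 = 556
d = 2926 * 2761 / 556
= 8078686 / 556
= 14530.01 m

14530.01


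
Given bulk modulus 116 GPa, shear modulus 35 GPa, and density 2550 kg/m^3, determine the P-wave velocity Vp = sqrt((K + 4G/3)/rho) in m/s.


First compute the effective modulus:
K + 4G/3 = 116e9 + 4*35e9/3 = 162666666666.67 Pa
Then divide by density:
162666666666.67 / 2550 = 63790849.6732 Pa/(kg/m^3)
Take the square root:
Vp = sqrt(63790849.6732) = 7986.92 m/s

7986.92


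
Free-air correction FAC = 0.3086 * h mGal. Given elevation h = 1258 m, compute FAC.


FAC = 0.3086 * h
= 0.3086 * 1258
= 388.2188 mGal

388.2188


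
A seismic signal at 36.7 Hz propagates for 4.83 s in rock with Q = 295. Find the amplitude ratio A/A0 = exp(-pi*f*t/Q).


pi*f*t/Q = pi*36.7*4.83/295 = 1.887735
A/A0 = exp(-1.887735) = 0.151414

0.151414
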